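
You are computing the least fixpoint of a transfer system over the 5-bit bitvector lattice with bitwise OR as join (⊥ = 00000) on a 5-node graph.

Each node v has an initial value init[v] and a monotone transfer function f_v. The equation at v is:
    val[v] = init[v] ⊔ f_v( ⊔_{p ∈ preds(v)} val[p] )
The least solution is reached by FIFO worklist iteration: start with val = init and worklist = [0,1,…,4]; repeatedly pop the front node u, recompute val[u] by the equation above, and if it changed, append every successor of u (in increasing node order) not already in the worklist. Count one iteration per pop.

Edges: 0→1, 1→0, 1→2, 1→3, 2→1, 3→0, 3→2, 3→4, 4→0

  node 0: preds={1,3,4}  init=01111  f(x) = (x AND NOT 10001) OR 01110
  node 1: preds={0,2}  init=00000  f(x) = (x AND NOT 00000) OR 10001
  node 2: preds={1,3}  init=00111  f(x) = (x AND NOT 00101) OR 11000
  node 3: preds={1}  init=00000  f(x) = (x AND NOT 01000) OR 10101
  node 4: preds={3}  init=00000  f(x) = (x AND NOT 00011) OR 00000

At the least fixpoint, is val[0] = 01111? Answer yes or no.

Worklist (8 pops):
  #1 pop 0: in=00000 → 01111 (no change)
  #2 pop 1: in=01111 → 11111 (was 00000); enqueue [0]
  #3 pop 2: in=11111 → 11111 (was 00111); enqueue [1]
  #4 pop 3: in=11111 → 10111 (was 00000); enqueue [2]
  #5 pop 4: in=10111 → 10100 (was 00000); enqueue []
  #6 pop 0: in=11111 → 01111 (no change)
  #7 pop 1: in=11111 → 11111 (no change)
  #8 pop 2: in=11111 → 11111 (no change)

Fixpoint:
  val[0] = 01111
  val[1] = 11111
  val[2] = 11111
  val[3] = 10111
  val[4] = 10100

yes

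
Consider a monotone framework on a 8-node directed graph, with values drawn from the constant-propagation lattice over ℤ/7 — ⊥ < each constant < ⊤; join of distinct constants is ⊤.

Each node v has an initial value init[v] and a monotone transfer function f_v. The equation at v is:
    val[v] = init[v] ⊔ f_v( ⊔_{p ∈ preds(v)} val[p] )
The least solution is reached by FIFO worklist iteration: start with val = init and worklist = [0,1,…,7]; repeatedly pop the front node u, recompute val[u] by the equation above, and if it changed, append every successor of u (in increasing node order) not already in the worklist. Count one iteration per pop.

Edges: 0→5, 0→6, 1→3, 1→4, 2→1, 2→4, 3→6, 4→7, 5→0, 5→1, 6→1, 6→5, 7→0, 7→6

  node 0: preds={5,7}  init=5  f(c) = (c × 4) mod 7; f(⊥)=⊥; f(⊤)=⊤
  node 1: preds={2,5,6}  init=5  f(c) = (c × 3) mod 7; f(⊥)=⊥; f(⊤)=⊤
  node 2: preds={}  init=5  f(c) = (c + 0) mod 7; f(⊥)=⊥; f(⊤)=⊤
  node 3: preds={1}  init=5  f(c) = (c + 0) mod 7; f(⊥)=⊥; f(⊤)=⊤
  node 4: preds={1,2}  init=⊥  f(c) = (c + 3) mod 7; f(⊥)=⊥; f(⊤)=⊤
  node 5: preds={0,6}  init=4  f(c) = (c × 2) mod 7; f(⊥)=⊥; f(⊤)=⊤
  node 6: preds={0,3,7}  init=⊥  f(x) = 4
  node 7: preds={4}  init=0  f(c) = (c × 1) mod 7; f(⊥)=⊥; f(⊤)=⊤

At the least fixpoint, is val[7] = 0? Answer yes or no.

Worklist (12 pops):
  #1 pop 0: in=⊤ → ⊤ (was 5); enqueue []
  #2 pop 1: in=⊤ → ⊤ (was 5); enqueue []
  #3 pop 2: in=⊥ → 5 (no change)
  #4 pop 3: in=⊤ → ⊤ (was 5); enqueue []
  #5 pop 4: in=⊤ → ⊤ (was ⊥); enqueue []
  #6 pop 5: in=⊤ → ⊤ (was 4); enqueue [0,1]
  #7 pop 6: in=⊤ → 4 (was ⊥); enqueue [5]
  #8 pop 7: in=⊤ → ⊤ (was 0); enqueue [6]
  #9 pop 0: in=⊤ → ⊤ (no change)
  #10 pop 1: in=⊤ → ⊤ (no change)
  #11 pop 5: in=⊤ → ⊤ (no change)
  #12 pop 6: in=⊤ → 4 (no change)

Fixpoint:
  val[0] = ⊤
  val[1] = ⊤
  val[2] = 5
  val[3] = ⊤
  val[4] = ⊤
  val[5] = ⊤
  val[6] = 4
  val[7] = ⊤

no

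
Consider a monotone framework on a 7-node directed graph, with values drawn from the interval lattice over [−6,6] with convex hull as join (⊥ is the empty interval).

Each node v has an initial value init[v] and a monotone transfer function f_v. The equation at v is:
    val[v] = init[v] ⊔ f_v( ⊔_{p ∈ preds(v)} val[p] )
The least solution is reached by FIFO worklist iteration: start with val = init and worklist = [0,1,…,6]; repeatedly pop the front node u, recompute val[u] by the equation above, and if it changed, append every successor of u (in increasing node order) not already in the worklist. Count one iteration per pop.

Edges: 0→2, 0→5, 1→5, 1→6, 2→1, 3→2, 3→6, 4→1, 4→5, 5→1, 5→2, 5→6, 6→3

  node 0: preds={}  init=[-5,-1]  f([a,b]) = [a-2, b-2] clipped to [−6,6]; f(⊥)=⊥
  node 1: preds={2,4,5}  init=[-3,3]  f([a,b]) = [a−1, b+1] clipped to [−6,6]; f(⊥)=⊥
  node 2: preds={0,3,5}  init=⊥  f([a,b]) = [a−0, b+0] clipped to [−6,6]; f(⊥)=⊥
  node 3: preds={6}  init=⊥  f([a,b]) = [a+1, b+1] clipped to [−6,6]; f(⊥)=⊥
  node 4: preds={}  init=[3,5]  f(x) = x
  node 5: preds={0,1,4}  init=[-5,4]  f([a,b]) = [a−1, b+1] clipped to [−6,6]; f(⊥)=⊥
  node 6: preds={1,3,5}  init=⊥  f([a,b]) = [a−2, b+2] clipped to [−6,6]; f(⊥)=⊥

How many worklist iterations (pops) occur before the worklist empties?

Worklist (13 pops):
  #1 pop 0: in=⊥ → [-5,-1] (no change)
  #2 pop 1: in=[-5,5] → [-6,6] (was [-3,3]); enqueue []
  #3 pop 2: in=[-5,4] → [-5,4] (was ⊥); enqueue [1]
  #4 pop 3: in=⊥ → ⊥ (no change)
  #5 pop 4: in=⊥ → [3,5] (no change)
  #6 pop 5: in=[-6,6] → [-6,6] (was [-5,4]); enqueue [2]
  #7 pop 6: in=[-6,6] → [-6,6] (was ⊥); enqueue [3]
  #8 pop 1: in=[-6,6] → [-6,6] (no change)
  #9 pop 2: in=[-6,6] → [-6,6] (was [-5,4]); enqueue [1]
  #10 pop 3: in=[-6,6] → [-5,6] (was ⊥); enqueue [2,6]
  #11 pop 1: in=[-6,6] → [-6,6] (no change)
  #12 pop 2: in=[-6,6] → [-6,6] (no change)
  #13 pop 6: in=[-6,6] → [-6,6] (no change)

Fixpoint:
  val[0] = [-5,-1]
  val[1] = [-6,6]
  val[2] = [-6,6]
  val[3] = [-5,6]
  val[4] = [3,5]
  val[5] = [-6,6]
  val[6] = [-6,6]

13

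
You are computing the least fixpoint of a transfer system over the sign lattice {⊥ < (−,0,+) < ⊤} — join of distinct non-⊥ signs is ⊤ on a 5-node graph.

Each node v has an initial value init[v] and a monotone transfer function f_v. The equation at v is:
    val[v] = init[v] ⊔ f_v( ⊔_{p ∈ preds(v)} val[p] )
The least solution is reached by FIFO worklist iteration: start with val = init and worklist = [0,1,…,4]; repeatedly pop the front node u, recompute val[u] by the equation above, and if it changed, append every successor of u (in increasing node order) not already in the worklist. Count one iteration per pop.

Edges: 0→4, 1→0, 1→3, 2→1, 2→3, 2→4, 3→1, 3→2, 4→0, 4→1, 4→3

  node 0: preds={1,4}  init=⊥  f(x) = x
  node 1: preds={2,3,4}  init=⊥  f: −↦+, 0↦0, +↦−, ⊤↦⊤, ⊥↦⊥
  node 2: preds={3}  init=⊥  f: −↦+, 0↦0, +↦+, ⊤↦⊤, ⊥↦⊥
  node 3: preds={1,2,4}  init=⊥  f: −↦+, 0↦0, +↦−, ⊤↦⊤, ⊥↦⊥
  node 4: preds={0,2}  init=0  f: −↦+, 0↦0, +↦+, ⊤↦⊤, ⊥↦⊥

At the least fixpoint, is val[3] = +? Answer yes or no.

Trace (11 dequeues):
  [1] u=0 | in 0 | out 0 | prev ⊥ | push {}
  [2] u=1 | in 0 | out 0 | prev ⊥ | push {0}
  [3] u=2 | in ⊥ | out ⊥ | ==
  [4] u=3 | in 0 | out 0 | prev ⊥ | push {1,2}
  [5] u=4 | in 0 | out 0 | ==
  [6] u=0 | in 0 | out 0 | ==
  [7] u=1 | in 0 | out 0 | ==
  [8] u=2 | in 0 | out 0 | prev ⊥ | push {1,3,4}
  [9] u=1 | in 0 | out 0 | ==
  [10] u=3 | in 0 | out 0 | ==
  [11] u=4 | in 0 | out 0 | ==

Converged values:
  [0] 0
  [1] 0
  [2] 0
  [3] 0
  [4] 0

no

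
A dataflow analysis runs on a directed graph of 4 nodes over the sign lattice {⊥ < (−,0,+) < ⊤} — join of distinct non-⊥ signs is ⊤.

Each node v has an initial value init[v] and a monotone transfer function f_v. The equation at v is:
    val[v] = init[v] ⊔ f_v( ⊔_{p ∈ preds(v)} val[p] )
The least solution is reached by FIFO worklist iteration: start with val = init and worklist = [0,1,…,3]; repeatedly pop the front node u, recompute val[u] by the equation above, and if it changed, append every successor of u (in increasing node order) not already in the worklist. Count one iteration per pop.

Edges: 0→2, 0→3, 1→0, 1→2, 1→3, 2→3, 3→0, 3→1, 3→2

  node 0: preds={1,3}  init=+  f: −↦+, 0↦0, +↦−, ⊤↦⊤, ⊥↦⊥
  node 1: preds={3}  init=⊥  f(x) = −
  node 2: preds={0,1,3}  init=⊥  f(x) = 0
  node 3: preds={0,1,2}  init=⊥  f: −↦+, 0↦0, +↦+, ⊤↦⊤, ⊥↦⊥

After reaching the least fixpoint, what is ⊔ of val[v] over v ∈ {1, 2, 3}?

Iteration log — 8 steps:
  step 1. node 0  ⊔preds=⊥  new=+  stable
  step 2. node 1  ⊔preds=⊥  new=−  old=⊥  +wl: 0
  step 3. node 2  ⊔preds=⊤  new=0  old=⊥  +wl: 
  step 4. node 3  ⊔preds=⊤  new=⊤  old=⊥  +wl: 1,2
  step 5. node 0  ⊔preds=⊤  new=⊤  old=+  +wl: 3
  step 6. node 1  ⊔preds=⊤  new=−  stable
  step 7. node 2  ⊔preds=⊤  new=0  stable
  step 8. node 3  ⊔preds=⊤  new=⊤  stable

Least fixpoint reached:
  node 0: ⊤
  node 1: −
  node 2: 0
  node 3: ⊤

⊤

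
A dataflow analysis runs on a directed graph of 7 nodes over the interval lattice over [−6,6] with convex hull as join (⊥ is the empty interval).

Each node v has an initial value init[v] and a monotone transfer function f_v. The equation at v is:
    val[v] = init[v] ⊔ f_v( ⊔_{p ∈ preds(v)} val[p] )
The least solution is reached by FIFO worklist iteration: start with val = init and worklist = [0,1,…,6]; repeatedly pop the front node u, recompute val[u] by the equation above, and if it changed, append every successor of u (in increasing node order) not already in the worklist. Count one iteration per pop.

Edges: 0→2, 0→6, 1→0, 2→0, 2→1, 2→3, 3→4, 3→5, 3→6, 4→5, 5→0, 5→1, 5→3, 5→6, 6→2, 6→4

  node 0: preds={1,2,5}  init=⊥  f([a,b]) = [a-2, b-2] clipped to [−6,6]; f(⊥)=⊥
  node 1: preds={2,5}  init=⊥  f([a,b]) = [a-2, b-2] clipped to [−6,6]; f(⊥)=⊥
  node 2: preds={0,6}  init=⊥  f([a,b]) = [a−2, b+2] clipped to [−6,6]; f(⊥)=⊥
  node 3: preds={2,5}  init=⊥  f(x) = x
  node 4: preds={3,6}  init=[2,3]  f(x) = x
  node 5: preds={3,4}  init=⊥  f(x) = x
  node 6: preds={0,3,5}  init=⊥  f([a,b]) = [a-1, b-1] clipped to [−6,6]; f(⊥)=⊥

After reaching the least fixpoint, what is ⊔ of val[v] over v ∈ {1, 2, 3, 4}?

Trace (50 dequeues):
  [1] u=0 | in ⊥ | out ⊥ | ==
  [2] u=1 | in ⊥ | out ⊥ | ==
  [3] u=2 | in ⊥ | out ⊥ | ==
  [4] u=3 | in ⊥ | out ⊥ | ==
  [5] u=4 | in ⊥ | out [2,3] | ==
  [6] u=5 | in [2,3] | out [2,3] | prev ⊥ | push {0,1,3}
  [7] u=6 | in [2,3] | out [1,2] | prev ⊥ | push {2,4}
  [8] u=0 | in [2,3] | out [0,1] | prev ⊥ | push {6}
  [9] u=1 | in [2,3] | out [0,1] | prev ⊥ | push {0}
  [10] u=3 | in [2,3] | out [2,3] | prev ⊥ | push {5}
  [11] u=2 | in [0,2] | out [-2,4] | prev ⊥ | push {1,3}
  [12] u=4 | in [1,3] | out [1,3] | prev [2,3] | push {}
  [13] u=6 | in [0,3] | out [-1,2] | prev [1,2] | push {2,4}
  [14] u=0 | in [-2,4] | out [-4,2] | prev [0,1] | push {6}
  [15] u=5 | in [1,3] | out [1,3] | prev [2,3] | push {0}
  [16] u=1 | in [-2,4] | out [-4,2] | prev [0,1] | push {}
  [17] u=3 | in [-2,4] | out [-2,4] | prev [2,3] | push {5}
  [18] u=2 | in [-4,2] | out [-6,4] | prev [-2,4] | push {1,3}
  [19] u=4 | in [-2,4] | out [-2,4] | prev [1,3] | push {}
  [20] u=6 | in [-4,4] | out [-5,3] | prev [-1,2] | push {2,4}
  [21] u=0 | in [-6,4] | out [-6,2] | prev [-4,2] | push {6}
  [22] u=5 | in [-2,4] | out [-2,4] | prev [1,3] | push {0}
  [23] u=1 | in [-6,4] | out [-6,2] | prev [-4,2] | push {}
  [24] u=3 | in [-6,4] | out [-6,4] | prev [-2,4] | push {5}
  [25] u=2 | in [-6,3] | out [-6,5] | prev [-6,4] | push {1,3}
  [26] u=4 | in [-6,4] | out [-6,4] | prev [-2,4] | push {}
  [27] u=6 | in [-6,4] | out [-6,3] | prev [-5,3] | push {2,4}
  [28] u=0 | in [-6,5] | out [-6,3] | prev [-6,2] | push {6}
  [29] u=5 | in [-6,4] | out [-6,4] | prev [-2,4] | push {0}
  [30] u=1 | in [-6,5] | out [-6,3] | prev [-6,2] | push {}
  [31] u=3 | in [-6,5] | out [-6,5] | prev [-6,4] | push {5}
  [32] u=2 | in [-6,3] | out [-6,5] | ==
  [33] u=4 | in [-6,5] | out [-6,5] | prev [-6,4] | push {}
  [34] u=6 | in [-6,5] | out [-6,4] | prev [-6,3] | push {2,4}
  [35] u=0 | in [-6,5] | out [-6,3] | ==
  [36] u=5 | in [-6,5] | out [-6,5] | prev [-6,4] | push {0,1,3,6}
  [37] u=2 | in [-6,4] | out [-6,6] | prev [-6,5] | push {}
  [38] u=4 | in [-6,5] | out [-6,5] | ==
  [39] u=0 | in [-6,6] | out [-6,4] | prev [-6,3] | push {2}
  [40] u=1 | in [-6,6] | out [-6,4] | prev [-6,3] | push {0}
  [41] u=3 | in [-6,6] | out [-6,6] | prev [-6,5] | push {4,5}
  [42] u=6 | in [-6,6] | out [-6,5] | prev [-6,4] | push {}
  [43] u=2 | in [-6,5] | out [-6,6] | ==
  [44] u=0 | in [-6,6] | out [-6,4] | ==
  [45] u=4 | in [-6,6] | out [-6,6] | prev [-6,5] | push {}
  [46] u=5 | in [-6,6] | out [-6,6] | prev [-6,5] | push {0,1,3,6}
  [47] u=0 | in [-6,6] | out [-6,4] | ==
  [48] u=1 | in [-6,6] | out [-6,4] | ==
  [49] u=3 | in [-6,6] | out [-6,6] | ==
  [50] u=6 | in [-6,6] | out [-6,5] | ==

Converged values:
  [0] [-6,4]
  [1] [-6,4]
  [2] [-6,6]
  [3] [-6,6]
  [4] [-6,6]
  [5] [-6,6]
  [6] [-6,5]

[-6,6]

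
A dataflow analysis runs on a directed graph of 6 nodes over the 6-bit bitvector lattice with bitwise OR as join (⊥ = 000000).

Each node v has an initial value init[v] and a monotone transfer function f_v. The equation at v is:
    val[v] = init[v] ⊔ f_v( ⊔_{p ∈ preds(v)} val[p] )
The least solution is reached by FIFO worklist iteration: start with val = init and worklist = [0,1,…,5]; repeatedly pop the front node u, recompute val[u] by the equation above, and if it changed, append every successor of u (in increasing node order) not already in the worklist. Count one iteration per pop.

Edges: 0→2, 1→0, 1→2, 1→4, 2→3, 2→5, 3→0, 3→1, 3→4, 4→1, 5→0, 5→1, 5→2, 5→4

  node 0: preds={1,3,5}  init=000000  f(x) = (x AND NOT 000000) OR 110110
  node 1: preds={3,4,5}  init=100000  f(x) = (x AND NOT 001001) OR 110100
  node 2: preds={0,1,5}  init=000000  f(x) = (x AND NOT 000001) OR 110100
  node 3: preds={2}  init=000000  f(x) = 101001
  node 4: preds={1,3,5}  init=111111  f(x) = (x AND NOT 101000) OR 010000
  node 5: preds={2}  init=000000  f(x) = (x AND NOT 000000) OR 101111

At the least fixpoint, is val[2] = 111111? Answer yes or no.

no

Trace (12 dequeues):
  [1] u=0 | in 100000 | out 110110 | prev 000000 | push {}
  [2] u=1 | in 111111 | out 110110 | prev 100000 | push {0}
  [3] u=2 | in 110110 | out 110110 | prev 000000 | push {}
  [4] u=3 | in 110110 | out 101001 | prev 000000 | push {1}
  [5] u=4 | in 111111 | out 111111 | ==
  [6] u=5 | in 110110 | out 111111 | prev 000000 | push {2,4}
  [7] u=0 | in 111111 | out 111111 | prev 110110 | push {}
  [8] u=1 | in 111111 | out 110110 | ==
  [9] u=2 | in 111111 | out 111110 | prev 110110 | push {3,5}
  [10] u=4 | in 111111 | out 111111 | ==
  [11] u=3 | in 111110 | out 101001 | ==
  [12] u=5 | in 111110 | out 111111 | ==

Converged values:
  [0] 111111
  [1] 110110
  [2] 111110
  [3] 101001
  [4] 111111
  [5] 111111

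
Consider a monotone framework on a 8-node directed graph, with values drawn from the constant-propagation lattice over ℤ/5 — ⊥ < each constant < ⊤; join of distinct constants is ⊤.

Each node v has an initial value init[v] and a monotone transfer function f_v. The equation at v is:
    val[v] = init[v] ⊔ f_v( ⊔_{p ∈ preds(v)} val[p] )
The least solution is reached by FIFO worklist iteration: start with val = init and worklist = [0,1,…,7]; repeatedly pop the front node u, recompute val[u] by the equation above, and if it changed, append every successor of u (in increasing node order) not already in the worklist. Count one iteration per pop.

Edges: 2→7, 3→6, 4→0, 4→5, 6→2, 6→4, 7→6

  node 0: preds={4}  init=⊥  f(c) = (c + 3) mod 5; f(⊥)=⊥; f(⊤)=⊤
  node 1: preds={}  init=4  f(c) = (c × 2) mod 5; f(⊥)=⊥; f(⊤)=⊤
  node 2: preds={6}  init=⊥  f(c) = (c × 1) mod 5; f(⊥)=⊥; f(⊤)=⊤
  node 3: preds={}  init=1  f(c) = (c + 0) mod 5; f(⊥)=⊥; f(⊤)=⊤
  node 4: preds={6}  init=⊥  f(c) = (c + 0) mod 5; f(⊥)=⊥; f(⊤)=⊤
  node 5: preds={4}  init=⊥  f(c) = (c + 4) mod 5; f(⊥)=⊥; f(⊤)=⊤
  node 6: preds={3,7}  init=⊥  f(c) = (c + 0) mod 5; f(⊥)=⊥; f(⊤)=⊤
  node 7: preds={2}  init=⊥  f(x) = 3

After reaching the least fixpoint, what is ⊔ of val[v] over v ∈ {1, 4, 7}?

Trace (19 dequeues):
  [1] u=0 | in ⊥ | out ⊥ | ==
  [2] u=1 | in ⊥ | out 4 | ==
  [3] u=2 | in ⊥ | out ⊥ | ==
  [4] u=3 | in ⊥ | out 1 | ==
  [5] u=4 | in ⊥ | out ⊥ | ==
  [6] u=5 | in ⊥ | out ⊥ | ==
  [7] u=6 | in 1 | out 1 | prev ⊥ | push {2,4}
  [8] u=7 | in ⊥ | out 3 | prev ⊥ | push {6}
  [9] u=2 | in 1 | out 1 | prev ⊥ | push {7}
  [10] u=4 | in 1 | out 1 | prev ⊥ | push {0,5}
  [11] u=6 | in ⊤ | out ⊤ | prev 1 | push {2,4}
  [12] u=7 | in 1 | out 3 | ==
  [13] u=0 | in 1 | out 4 | prev ⊥ | push {}
  [14] u=5 | in 1 | out 0 | prev ⊥ | push {}
  [15] u=2 | in ⊤ | out ⊤ | prev 1 | push {7}
  [16] u=4 | in ⊤ | out ⊤ | prev 1 | push {0,5}
  [17] u=7 | in ⊤ | out 3 | ==
  [18] u=0 | in ⊤ | out ⊤ | prev 4 | push {}
  [19] u=5 | in ⊤ | out ⊤ | prev 0 | push {}

Converged values:
  [0] ⊤
  [1] 4
  [2] ⊤
  [3] 1
  [4] ⊤
  [5] ⊤
  [6] ⊤
  [7] 3

⊤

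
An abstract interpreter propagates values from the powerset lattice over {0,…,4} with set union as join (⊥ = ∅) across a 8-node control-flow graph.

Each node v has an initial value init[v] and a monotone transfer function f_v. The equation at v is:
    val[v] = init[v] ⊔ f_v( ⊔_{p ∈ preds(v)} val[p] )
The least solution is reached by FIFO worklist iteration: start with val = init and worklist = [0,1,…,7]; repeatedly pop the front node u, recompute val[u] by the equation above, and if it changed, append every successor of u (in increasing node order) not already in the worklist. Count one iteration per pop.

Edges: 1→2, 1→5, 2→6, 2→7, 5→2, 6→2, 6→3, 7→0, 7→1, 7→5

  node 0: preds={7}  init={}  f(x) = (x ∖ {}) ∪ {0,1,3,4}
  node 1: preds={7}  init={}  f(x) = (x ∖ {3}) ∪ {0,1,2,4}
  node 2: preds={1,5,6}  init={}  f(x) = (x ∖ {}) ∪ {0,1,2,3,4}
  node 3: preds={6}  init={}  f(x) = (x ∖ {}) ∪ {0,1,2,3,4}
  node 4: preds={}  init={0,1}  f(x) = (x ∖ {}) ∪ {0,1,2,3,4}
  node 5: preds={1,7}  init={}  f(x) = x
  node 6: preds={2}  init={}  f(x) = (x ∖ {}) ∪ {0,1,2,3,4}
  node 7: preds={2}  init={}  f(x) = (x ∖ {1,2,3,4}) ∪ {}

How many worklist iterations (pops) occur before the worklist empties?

13

Trace (13 dequeues):
  [1] u=0 | in {} | out {0,1,3,4} | prev {} | push {}
  [2] u=1 | in {} | out {0,1,2,4} | prev {} | push {}
  [3] u=2 | in {0,1,2,4} | out {0,1,2,3,4} | prev {} | push {}
  [4] u=3 | in {} | out {0,1,2,3,4} | prev {} | push {}
  [5] u=4 | in {} | out {0,1,2,3,4} | prev {0,1} | push {}
  [6] u=5 | in {0,1,2,4} | out {0,1,2,4} | prev {} | push {2}
  [7] u=6 | in {0,1,2,3,4} | out {0,1,2,3,4} | prev {} | push {3}
  [8] u=7 | in {0,1,2,3,4} | out {0} | prev {} | push {0,1,5}
  [9] u=2 | in {0,1,2,3,4} | out {0,1,2,3,4} | ==
  [10] u=3 | in {0,1,2,3,4} | out {0,1,2,3,4} | ==
  [11] u=0 | in {0} | out {0,1,3,4} | ==
  [12] u=1 | in {0} | out {0,1,2,4} | ==
  [13] u=5 | in {0,1,2,4} | out {0,1,2,4} | ==

Converged values:
  [0] {0,1,3,4}
  [1] {0,1,2,4}
  [2] {0,1,2,3,4}
  [3] {0,1,2,3,4}
  [4] {0,1,2,3,4}
  [5] {0,1,2,4}
  [6] {0,1,2,3,4}
  [7] {0}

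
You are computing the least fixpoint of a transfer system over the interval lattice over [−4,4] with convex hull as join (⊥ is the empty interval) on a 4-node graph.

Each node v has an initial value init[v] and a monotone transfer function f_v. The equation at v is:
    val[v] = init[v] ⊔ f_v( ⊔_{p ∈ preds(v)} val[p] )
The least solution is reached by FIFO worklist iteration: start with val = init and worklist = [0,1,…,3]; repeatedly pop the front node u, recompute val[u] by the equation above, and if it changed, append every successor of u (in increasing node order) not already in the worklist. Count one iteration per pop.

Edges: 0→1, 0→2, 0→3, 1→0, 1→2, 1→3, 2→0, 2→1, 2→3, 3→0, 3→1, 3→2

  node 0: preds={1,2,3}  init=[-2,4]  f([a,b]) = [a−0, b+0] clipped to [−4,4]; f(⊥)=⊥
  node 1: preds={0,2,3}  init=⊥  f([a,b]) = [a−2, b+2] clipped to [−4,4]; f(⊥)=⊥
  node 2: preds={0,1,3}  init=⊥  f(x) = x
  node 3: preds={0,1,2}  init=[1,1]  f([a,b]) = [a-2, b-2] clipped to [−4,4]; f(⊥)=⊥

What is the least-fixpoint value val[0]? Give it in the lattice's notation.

Iteration log — 8 steps:
  step 1. node 0  ⊔preds=[1,1]  new=[-2,4]  stable
  step 2. node 1  ⊔preds=[-2,4]  new=[-4,4]  old=⊥  +wl: 0
  step 3. node 2  ⊔preds=[-4,4]  new=[-4,4]  old=⊥  +wl: 1
  step 4. node 3  ⊔preds=[-4,4]  new=[-4,2]  old=[1,1]  +wl: 2
  step 5. node 0  ⊔preds=[-4,4]  new=[-4,4]  old=[-2,4]  +wl: 3
  step 6. node 1  ⊔preds=[-4,4]  new=[-4,4]  stable
  step 7. node 2  ⊔preds=[-4,4]  new=[-4,4]  stable
  step 8. node 3  ⊔preds=[-4,4]  new=[-4,2]  stable

Least fixpoint reached:
  node 0: [-4,4]
  node 1: [-4,4]
  node 2: [-4,4]
  node 3: [-4,2]

[-4,4]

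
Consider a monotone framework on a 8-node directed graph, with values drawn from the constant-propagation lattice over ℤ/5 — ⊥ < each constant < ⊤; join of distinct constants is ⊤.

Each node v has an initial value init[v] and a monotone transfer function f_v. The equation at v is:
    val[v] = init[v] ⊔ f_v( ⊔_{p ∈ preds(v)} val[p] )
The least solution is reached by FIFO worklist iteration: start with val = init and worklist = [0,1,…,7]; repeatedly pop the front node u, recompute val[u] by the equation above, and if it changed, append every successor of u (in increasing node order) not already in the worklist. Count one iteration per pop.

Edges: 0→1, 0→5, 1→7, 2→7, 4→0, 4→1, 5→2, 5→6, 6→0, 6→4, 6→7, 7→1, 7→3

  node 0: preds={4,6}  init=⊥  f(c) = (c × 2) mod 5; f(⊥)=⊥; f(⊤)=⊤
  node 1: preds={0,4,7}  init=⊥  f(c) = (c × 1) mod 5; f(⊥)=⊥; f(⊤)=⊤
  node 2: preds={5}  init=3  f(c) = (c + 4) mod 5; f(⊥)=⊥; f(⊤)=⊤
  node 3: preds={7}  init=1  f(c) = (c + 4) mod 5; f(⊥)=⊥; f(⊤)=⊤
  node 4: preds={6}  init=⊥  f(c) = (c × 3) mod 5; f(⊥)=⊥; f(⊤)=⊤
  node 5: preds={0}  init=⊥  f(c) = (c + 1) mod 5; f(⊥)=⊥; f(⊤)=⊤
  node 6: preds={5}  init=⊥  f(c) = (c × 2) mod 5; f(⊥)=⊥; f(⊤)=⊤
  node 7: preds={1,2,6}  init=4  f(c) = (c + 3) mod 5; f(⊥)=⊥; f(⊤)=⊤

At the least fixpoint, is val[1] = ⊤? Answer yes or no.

Worklist (11 pops):
  #1 pop 0: in=⊥ → ⊥ (no change)
  #2 pop 1: in=4 → 4 (was ⊥); enqueue []
  #3 pop 2: in=⊥ → 3 (no change)
  #4 pop 3: in=4 → ⊤ (was 1); enqueue []
  #5 pop 4: in=⊥ → ⊥ (no change)
  #6 pop 5: in=⊥ → ⊥ (no change)
  #7 pop 6: in=⊥ → ⊥ (no change)
  #8 pop 7: in=⊤ → ⊤ (was 4); enqueue [1,3]
  #9 pop 1: in=⊤ → ⊤ (was 4); enqueue [7]
  #10 pop 3: in=⊤ → ⊤ (no change)
  #11 pop 7: in=⊤ → ⊤ (no change)

Fixpoint:
  val[0] = ⊥
  val[1] = ⊤
  val[2] = 3
  val[3] = ⊤
  val[4] = ⊥
  val[5] = ⊥
  val[6] = ⊥
  val[7] = ⊤

yes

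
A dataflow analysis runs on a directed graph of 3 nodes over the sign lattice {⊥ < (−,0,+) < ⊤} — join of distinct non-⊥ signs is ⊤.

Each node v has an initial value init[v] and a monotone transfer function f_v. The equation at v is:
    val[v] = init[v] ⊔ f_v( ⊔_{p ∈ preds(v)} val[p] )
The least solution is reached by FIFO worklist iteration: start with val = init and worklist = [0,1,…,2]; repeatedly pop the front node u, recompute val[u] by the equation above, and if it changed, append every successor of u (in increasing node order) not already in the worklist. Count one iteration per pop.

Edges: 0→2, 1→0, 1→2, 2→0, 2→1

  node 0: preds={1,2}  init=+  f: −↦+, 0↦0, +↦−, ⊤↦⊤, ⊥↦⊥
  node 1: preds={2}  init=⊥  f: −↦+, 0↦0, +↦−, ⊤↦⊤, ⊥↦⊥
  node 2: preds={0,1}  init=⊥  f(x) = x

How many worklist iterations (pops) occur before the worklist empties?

Iteration log — 10 steps:
  step 1. node 0  ⊔preds=⊥  new=+  stable
  step 2. node 1  ⊔preds=⊥  new=⊥  stable
  step 3. node 2  ⊔preds=+  new=+  old=⊥  +wl: 0,1
  step 4. node 0  ⊔preds=+  new=⊤  old=+  +wl: 2
  step 5. node 1  ⊔preds=+  new=−  old=⊥  +wl: 0
  step 6. node 2  ⊔preds=⊤  new=⊤  old=+  +wl: 1
  step 7. node 0  ⊔preds=⊤  new=⊤  stable
  step 8. node 1  ⊔preds=⊤  new=⊤  old=−  +wl: 0,2
  step 9. node 0  ⊔preds=⊤  new=⊤  stable
  step 10. node 2  ⊔preds=⊤  new=⊤  stable

Least fixpoint reached:
  node 0: ⊤
  node 1: ⊤
  node 2: ⊤

10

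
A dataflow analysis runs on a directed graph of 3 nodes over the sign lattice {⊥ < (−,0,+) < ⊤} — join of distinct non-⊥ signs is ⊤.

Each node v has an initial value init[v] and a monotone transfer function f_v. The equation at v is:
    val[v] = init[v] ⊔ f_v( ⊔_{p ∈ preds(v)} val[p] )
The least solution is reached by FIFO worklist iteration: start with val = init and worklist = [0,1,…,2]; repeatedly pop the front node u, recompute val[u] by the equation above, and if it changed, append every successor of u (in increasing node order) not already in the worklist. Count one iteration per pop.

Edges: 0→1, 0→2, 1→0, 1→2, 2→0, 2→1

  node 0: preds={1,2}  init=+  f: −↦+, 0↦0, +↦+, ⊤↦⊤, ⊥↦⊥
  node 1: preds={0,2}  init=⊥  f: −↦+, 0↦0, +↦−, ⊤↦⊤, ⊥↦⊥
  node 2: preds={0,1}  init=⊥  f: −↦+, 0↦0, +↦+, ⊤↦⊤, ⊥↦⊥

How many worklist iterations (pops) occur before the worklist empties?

7

Worklist (7 pops):
  #1 pop 0: in=⊥ → + (no change)
  #2 pop 1: in=+ → − (was ⊥); enqueue [0]
  #3 pop 2: in=⊤ → ⊤ (was ⊥); enqueue [1]
  #4 pop 0: in=⊤ → ⊤ (was +); enqueue [2]
  #5 pop 1: in=⊤ → ⊤ (was −); enqueue [0]
  #6 pop 2: in=⊤ → ⊤ (no change)
  #7 pop 0: in=⊤ → ⊤ (no change)

Fixpoint:
  val[0] = ⊤
  val[1] = ⊤
  val[2] = ⊤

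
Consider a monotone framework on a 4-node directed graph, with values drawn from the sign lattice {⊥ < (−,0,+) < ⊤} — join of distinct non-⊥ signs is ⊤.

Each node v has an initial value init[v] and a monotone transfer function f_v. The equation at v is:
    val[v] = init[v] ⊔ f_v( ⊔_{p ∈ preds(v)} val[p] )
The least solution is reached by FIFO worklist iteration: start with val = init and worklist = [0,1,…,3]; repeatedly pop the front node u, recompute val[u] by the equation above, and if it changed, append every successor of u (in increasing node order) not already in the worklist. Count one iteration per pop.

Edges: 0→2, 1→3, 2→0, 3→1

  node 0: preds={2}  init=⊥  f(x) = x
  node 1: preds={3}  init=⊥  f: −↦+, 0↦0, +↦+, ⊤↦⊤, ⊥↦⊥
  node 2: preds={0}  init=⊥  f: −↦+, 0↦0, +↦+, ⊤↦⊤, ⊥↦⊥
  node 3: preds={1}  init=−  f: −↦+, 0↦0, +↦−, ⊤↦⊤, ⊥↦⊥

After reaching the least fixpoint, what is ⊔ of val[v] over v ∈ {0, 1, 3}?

Trace (4 dequeues):
  [1] u=0 | in ⊥ | out ⊥ | ==
  [2] u=1 | in − | out + | prev ⊥ | push {}
  [3] u=2 | in ⊥ | out ⊥ | ==
  [4] u=3 | in + | out − | ==

Converged values:
  [0] ⊥
  [1] +
  [2] ⊥
  [3] −

⊤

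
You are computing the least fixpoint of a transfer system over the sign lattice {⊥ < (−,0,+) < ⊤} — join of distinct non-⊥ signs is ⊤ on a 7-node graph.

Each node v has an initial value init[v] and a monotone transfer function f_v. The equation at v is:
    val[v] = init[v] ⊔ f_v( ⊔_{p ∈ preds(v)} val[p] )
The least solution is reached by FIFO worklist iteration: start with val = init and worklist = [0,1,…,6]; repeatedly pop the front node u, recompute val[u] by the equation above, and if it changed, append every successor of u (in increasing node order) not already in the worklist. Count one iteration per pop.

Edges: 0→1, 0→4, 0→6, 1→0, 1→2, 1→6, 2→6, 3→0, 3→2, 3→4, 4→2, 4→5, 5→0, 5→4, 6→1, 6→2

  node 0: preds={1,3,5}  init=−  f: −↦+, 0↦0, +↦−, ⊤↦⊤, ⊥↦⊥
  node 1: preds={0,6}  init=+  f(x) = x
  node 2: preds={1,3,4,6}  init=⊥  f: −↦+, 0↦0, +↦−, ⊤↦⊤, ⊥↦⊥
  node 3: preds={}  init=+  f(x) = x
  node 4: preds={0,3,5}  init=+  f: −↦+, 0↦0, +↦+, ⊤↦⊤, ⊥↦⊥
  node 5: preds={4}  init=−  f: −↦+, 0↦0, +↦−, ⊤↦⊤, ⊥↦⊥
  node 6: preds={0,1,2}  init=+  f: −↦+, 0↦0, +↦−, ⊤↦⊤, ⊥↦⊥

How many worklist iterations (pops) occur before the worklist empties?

11

Iteration log — 11 steps:
  step 1. node 0  ⊔preds=⊤  new=⊤  old=−  +wl: 
  step 2. node 1  ⊔preds=⊤  new=⊤  old=+  +wl: 0
  step 3. node 2  ⊔preds=⊤  new=⊤  old=⊥  +wl: 
  step 4. node 3  ⊔preds=⊥  new=+  stable
  step 5. node 4  ⊔preds=⊤  new=⊤  old=+  +wl: 2
  step 6. node 5  ⊔preds=⊤  new=⊤  old=−  +wl: 4
  step 7. node 6  ⊔preds=⊤  new=⊤  old=+  +wl: 1
  step 8. node 0  ⊔preds=⊤  new=⊤  stable
  step 9. node 2  ⊔preds=⊤  new=⊤  stable
  step 10. node 4  ⊔preds=⊤  new=⊤  stable
  step 11. node 1  ⊔preds=⊤  new=⊤  stable

Least fixpoint reached:
  node 0: ⊤
  node 1: ⊤
  node 2: ⊤
  node 3: +
  node 4: ⊤
  node 5: ⊤
  node 6: ⊤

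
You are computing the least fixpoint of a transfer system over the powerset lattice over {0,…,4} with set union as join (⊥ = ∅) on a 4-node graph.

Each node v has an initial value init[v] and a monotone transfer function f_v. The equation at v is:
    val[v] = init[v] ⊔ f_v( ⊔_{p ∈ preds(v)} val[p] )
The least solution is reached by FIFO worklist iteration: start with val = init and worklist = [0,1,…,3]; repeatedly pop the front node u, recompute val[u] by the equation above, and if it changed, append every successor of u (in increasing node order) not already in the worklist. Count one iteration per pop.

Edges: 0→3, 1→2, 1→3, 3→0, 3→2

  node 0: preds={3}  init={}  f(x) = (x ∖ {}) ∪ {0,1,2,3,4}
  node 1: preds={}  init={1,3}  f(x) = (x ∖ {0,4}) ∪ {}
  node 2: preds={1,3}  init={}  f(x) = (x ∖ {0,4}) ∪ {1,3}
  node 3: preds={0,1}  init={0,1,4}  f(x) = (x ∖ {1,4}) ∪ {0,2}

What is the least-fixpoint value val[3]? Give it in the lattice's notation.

{0,1,2,3,4}

Worklist (6 pops):
  #1 pop 0: in={0,1,4} → {0,1,2,3,4} (was {}); enqueue []
  #2 pop 1: in={} → {1,3} (no change)
  #3 pop 2: in={0,1,3,4} → {1,3} (was {}); enqueue []
  #4 pop 3: in={0,1,2,3,4} → {0,1,2,3,4} (was {0,1,4}); enqueue [0,2]
  #5 pop 0: in={0,1,2,3,4} → {0,1,2,3,4} (no change)
  #6 pop 2: in={0,1,2,3,4} → {1,2,3} (was {1,3}); enqueue []

Fixpoint:
  val[0] = {0,1,2,3,4}
  val[1] = {1,3}
  val[2] = {1,2,3}
  val[3] = {0,1,2,3,4}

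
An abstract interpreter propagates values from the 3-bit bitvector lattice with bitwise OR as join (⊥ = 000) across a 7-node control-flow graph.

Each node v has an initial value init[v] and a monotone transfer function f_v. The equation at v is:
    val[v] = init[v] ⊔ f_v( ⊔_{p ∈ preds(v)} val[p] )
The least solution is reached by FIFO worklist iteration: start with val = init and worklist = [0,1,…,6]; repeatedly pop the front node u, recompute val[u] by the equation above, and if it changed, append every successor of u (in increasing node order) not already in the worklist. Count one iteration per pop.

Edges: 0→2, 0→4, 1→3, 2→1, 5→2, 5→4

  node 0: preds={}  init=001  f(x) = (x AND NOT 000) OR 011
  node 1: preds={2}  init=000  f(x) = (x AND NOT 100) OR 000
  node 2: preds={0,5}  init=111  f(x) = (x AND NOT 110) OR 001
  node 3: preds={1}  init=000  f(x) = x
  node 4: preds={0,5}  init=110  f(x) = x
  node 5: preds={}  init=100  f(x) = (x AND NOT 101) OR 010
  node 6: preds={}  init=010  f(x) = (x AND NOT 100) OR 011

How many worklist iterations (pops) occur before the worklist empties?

9

Iteration log — 9 steps:
  step 1. node 0  ⊔preds=000  new=011  old=001  +wl: 
  step 2. node 1  ⊔preds=111  new=011  old=000  +wl: 
  step 3. node 2  ⊔preds=111  new=111  stable
  step 4. node 3  ⊔preds=011  new=011  old=000  +wl: 
  step 5. node 4  ⊔preds=111  new=111  old=110  +wl: 
  step 6. node 5  ⊔preds=000  new=110  old=100  +wl: 2,4
  step 7. node 6  ⊔preds=000  new=011  old=010  +wl: 
  step 8. node 2  ⊔preds=111  new=111  stable
  step 9. node 4  ⊔preds=111  new=111  stable

Least fixpoint reached:
  node 0: 011
  node 1: 011
  node 2: 111
  node 3: 011
  node 4: 111
  node 5: 110
  node 6: 011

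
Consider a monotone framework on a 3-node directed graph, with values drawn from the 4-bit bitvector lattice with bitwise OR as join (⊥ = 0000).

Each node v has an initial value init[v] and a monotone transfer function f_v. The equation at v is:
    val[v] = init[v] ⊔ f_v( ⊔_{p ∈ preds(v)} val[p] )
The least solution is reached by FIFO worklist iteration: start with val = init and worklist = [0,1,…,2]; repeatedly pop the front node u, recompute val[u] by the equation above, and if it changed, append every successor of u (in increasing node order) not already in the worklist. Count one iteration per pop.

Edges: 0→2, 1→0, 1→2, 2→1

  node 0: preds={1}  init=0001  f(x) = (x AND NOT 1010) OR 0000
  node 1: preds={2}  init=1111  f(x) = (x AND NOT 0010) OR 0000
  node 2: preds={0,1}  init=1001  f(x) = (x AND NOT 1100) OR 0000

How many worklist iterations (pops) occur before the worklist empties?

Trace (4 dequeues):
  [1] u=0 | in 1111 | out 0101 | prev 0001 | push {}
  [2] u=1 | in 1001 | out 1111 | ==
  [3] u=2 | in 1111 | out 1011 | prev 1001 | push {1}
  [4] u=1 | in 1011 | out 1111 | ==

Converged values:
  [0] 0101
  [1] 1111
  [2] 1011

4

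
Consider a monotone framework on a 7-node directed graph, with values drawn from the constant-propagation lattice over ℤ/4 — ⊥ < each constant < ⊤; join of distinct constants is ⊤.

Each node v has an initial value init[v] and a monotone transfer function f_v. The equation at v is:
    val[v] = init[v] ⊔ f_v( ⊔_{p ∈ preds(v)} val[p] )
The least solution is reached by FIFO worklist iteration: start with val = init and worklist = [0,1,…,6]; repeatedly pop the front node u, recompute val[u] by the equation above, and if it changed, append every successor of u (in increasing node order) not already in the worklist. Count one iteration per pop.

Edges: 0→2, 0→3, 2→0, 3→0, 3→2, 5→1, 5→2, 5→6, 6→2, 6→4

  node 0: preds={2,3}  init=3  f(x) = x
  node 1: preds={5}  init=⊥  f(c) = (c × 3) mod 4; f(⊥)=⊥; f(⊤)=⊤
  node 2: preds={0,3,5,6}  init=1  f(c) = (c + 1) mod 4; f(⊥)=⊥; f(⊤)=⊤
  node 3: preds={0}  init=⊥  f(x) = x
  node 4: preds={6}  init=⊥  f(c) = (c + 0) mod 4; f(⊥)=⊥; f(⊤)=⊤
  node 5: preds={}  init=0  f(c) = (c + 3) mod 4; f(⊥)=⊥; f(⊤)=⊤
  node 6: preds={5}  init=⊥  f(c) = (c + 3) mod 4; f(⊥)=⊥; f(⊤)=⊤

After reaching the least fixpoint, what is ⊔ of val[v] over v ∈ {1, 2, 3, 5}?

Iteration log — 10 steps:
  step 1. node 0  ⊔preds=1  new=⊤  old=3  +wl: 
  step 2. node 1  ⊔preds=0  new=0  old=⊥  +wl: 
  step 3. node 2  ⊔preds=⊤  new=⊤  old=1  +wl: 0
  step 4. node 3  ⊔preds=⊤  new=⊤  old=⊥  +wl: 2
  step 5. node 4  ⊔preds=⊥  new=⊥  stable
  step 6. node 5  ⊔preds=⊥  new=0  stable
  step 7. node 6  ⊔preds=0  new=3  old=⊥  +wl: 4
  step 8. node 0  ⊔preds=⊤  new=⊤  stable
  step 9. node 2  ⊔preds=⊤  new=⊤  stable
  step 10. node 4  ⊔preds=3  new=3  old=⊥  +wl: 

Least fixpoint reached:
  node 0: ⊤
  node 1: 0
  node 2: ⊤
  node 3: ⊤
  node 4: 3
  node 5: 0
  node 6: 3

⊤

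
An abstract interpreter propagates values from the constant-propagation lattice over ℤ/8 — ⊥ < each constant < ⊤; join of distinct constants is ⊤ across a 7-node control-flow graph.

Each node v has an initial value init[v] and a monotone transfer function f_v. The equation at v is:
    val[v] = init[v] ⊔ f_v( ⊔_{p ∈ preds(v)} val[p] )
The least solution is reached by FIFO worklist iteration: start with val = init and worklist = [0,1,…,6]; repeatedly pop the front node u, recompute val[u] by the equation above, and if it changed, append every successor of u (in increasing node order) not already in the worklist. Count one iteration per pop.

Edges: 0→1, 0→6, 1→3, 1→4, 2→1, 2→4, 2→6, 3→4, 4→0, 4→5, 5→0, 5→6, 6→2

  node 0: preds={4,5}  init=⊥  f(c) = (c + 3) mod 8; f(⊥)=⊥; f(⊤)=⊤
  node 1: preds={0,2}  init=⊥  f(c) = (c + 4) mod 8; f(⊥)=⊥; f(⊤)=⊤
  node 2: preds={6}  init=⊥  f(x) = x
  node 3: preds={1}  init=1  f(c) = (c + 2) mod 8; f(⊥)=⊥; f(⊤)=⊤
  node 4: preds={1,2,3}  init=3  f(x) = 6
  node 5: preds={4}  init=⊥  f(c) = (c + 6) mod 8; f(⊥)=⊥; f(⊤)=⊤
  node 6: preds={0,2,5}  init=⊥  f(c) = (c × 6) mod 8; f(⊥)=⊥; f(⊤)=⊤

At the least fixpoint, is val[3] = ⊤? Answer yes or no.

Iteration log — 13 steps:
  step 1. node 0  ⊔preds=3  new=6  old=⊥  +wl: 
  step 2. node 1  ⊔preds=6  new=2  old=⊥  +wl: 
  step 3. node 2  ⊔preds=⊥  new=⊥  stable
  step 4. node 3  ⊔preds=2  new=⊤  old=1  +wl: 
  step 5. node 4  ⊔preds=⊤  new=⊤  old=3  +wl: 0
  step 6. node 5  ⊔preds=⊤  new=⊤  old=⊥  +wl: 
  step 7. node 6  ⊔preds=⊤  new=⊤  old=⊥  +wl: 2
  step 8. node 0  ⊔preds=⊤  new=⊤  old=6  +wl: 1,6
  step 9. node 2  ⊔preds=⊤  new=⊤  old=⊥  +wl: 4
  step 10. node 1  ⊔preds=⊤  new=⊤  old=2  +wl: 3
  step 11. node 6  ⊔preds=⊤  new=⊤  stable
  step 12. node 4  ⊔preds=⊤  new=⊤  stable
  step 13. node 3  ⊔preds=⊤  new=⊤  stable

Least fixpoint reached:
  node 0: ⊤
  node 1: ⊤
  node 2: ⊤
  node 3: ⊤
  node 4: ⊤
  node 5: ⊤
  node 6: ⊤

yes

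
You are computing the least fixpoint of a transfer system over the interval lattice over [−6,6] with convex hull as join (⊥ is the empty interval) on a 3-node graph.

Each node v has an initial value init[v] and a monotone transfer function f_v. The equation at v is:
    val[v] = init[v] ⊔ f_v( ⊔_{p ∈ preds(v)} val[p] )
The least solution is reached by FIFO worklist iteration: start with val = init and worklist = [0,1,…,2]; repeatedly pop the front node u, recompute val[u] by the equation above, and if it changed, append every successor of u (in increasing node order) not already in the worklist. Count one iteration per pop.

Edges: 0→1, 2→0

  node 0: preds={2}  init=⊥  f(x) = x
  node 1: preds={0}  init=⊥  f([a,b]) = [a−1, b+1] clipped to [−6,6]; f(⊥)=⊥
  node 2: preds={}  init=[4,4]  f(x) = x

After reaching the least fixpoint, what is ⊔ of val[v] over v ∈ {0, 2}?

Trace (3 dequeues):
  [1] u=0 | in [4,4] | out [4,4] | prev ⊥ | push {}
  [2] u=1 | in [4,4] | out [3,5] | prev ⊥ | push {}
  [3] u=2 | in ⊥ | out [4,4] | ==

Converged values:
  [0] [4,4]
  [1] [3,5]
  [2] [4,4]

[4,4]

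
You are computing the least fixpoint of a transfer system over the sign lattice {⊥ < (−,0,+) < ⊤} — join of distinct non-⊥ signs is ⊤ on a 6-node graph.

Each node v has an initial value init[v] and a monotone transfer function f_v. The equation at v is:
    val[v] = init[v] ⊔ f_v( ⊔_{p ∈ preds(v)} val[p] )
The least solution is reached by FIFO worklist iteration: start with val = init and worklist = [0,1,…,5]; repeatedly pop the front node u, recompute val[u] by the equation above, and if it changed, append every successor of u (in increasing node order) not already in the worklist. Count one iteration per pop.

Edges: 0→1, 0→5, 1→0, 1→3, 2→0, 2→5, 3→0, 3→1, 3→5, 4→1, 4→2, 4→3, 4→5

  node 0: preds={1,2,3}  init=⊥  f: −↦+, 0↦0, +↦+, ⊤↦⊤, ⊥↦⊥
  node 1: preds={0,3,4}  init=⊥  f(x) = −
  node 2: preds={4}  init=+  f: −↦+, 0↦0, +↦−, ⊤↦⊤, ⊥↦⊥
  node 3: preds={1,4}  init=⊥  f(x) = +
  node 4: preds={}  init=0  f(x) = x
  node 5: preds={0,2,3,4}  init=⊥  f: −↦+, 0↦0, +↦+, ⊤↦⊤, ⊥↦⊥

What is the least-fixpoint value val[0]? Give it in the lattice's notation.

⊤

Trace (9 dequeues):
  [1] u=0 | in + | out + | prev ⊥ | push {}
  [2] u=1 | in ⊤ | out − | prev ⊥ | push {0}
  [3] u=2 | in 0 | out ⊤ | prev + | push {}
  [4] u=3 | in ⊤ | out + | prev ⊥ | push {1}
  [5] u=4 | in ⊥ | out 0 | ==
  [6] u=5 | in ⊤ | out ⊤ | prev ⊥ | push {}
  [7] u=0 | in ⊤ | out ⊤ | prev + | push {5}
  [8] u=1 | in ⊤ | out − | ==
  [9] u=5 | in ⊤ | out ⊤ | ==

Converged values:
  [0] ⊤
  [1] −
  [2] ⊤
  [3] +
  [4] 0
  [5] ⊤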